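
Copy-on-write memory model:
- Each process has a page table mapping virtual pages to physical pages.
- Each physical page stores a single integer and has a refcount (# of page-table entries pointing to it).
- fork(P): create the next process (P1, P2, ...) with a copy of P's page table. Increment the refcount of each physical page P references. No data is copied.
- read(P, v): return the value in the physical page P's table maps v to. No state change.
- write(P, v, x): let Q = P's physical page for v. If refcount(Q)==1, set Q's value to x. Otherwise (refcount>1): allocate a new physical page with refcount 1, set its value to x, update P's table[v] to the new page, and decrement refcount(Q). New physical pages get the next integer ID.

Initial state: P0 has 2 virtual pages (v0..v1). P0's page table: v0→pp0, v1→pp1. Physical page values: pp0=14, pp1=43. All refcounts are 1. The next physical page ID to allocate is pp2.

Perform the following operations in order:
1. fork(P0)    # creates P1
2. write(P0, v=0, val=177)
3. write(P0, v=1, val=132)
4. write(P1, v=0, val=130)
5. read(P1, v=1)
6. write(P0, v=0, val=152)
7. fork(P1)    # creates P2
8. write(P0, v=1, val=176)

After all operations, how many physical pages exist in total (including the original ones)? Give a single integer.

Op 1: fork(P0) -> P1. 2 ppages; refcounts: pp0:2 pp1:2
Op 2: write(P0, v0, 177). refcount(pp0)=2>1 -> COPY to pp2. 3 ppages; refcounts: pp0:1 pp1:2 pp2:1
Op 3: write(P0, v1, 132). refcount(pp1)=2>1 -> COPY to pp3. 4 ppages; refcounts: pp0:1 pp1:1 pp2:1 pp3:1
Op 4: write(P1, v0, 130). refcount(pp0)=1 -> write in place. 4 ppages; refcounts: pp0:1 pp1:1 pp2:1 pp3:1
Op 5: read(P1, v1) -> 43. No state change.
Op 6: write(P0, v0, 152). refcount(pp2)=1 -> write in place. 4 ppages; refcounts: pp0:1 pp1:1 pp2:1 pp3:1
Op 7: fork(P1) -> P2. 4 ppages; refcounts: pp0:2 pp1:2 pp2:1 pp3:1
Op 8: write(P0, v1, 176). refcount(pp3)=1 -> write in place. 4 ppages; refcounts: pp0:2 pp1:2 pp2:1 pp3:1

Answer: 4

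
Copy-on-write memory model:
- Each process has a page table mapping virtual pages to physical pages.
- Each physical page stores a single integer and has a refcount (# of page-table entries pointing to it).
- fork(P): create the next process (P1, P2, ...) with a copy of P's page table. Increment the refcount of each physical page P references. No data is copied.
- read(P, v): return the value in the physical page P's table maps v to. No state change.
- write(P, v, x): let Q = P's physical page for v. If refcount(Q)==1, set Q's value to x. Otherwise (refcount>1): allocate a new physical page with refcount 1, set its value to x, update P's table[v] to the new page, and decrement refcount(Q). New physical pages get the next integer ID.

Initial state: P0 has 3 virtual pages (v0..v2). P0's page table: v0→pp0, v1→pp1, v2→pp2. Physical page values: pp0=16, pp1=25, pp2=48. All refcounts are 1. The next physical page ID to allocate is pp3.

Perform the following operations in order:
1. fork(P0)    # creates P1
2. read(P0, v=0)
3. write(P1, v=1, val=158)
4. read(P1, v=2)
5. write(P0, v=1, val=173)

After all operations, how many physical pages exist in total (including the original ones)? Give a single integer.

Op 1: fork(P0) -> P1. 3 ppages; refcounts: pp0:2 pp1:2 pp2:2
Op 2: read(P0, v0) -> 16. No state change.
Op 3: write(P1, v1, 158). refcount(pp1)=2>1 -> COPY to pp3. 4 ppages; refcounts: pp0:2 pp1:1 pp2:2 pp3:1
Op 4: read(P1, v2) -> 48. No state change.
Op 5: write(P0, v1, 173). refcount(pp1)=1 -> write in place. 4 ppages; refcounts: pp0:2 pp1:1 pp2:2 pp3:1

Answer: 4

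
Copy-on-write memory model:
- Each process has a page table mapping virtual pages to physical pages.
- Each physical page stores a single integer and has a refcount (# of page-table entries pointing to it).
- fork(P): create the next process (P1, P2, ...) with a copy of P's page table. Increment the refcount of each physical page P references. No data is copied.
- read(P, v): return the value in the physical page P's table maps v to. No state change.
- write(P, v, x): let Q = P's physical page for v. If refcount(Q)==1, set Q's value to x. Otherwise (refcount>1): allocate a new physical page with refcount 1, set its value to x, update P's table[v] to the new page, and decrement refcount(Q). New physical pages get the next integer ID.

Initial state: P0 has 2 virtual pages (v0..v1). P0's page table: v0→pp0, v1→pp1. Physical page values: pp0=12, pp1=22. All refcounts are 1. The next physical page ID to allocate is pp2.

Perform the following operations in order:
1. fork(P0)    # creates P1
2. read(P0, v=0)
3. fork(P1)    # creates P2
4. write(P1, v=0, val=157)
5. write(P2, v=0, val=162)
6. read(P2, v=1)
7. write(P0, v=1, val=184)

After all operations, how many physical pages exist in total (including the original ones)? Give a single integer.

Answer: 5

Derivation:
Op 1: fork(P0) -> P1. 2 ppages; refcounts: pp0:2 pp1:2
Op 2: read(P0, v0) -> 12. No state change.
Op 3: fork(P1) -> P2. 2 ppages; refcounts: pp0:3 pp1:3
Op 4: write(P1, v0, 157). refcount(pp0)=3>1 -> COPY to pp2. 3 ppages; refcounts: pp0:2 pp1:3 pp2:1
Op 5: write(P2, v0, 162). refcount(pp0)=2>1 -> COPY to pp3. 4 ppages; refcounts: pp0:1 pp1:3 pp2:1 pp3:1
Op 6: read(P2, v1) -> 22. No state change.
Op 7: write(P0, v1, 184). refcount(pp1)=3>1 -> COPY to pp4. 5 ppages; refcounts: pp0:1 pp1:2 pp2:1 pp3:1 pp4:1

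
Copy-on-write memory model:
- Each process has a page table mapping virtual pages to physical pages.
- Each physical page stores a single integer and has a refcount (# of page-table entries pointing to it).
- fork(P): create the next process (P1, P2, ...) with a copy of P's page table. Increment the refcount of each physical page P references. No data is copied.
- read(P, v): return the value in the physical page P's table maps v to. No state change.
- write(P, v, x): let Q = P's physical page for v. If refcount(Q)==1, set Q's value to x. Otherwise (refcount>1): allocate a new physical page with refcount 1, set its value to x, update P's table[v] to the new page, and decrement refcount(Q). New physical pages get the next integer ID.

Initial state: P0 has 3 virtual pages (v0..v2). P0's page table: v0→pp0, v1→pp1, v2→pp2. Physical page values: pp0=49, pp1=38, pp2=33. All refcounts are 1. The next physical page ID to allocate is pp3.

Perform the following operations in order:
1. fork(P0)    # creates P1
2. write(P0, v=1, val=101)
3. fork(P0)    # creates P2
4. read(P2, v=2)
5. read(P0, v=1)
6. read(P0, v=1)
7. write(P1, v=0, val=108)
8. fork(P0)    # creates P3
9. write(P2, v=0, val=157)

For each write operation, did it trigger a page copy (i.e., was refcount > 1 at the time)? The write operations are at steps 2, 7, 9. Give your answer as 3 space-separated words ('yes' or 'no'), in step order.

Op 1: fork(P0) -> P1. 3 ppages; refcounts: pp0:2 pp1:2 pp2:2
Op 2: write(P0, v1, 101). refcount(pp1)=2>1 -> COPY to pp3. 4 ppages; refcounts: pp0:2 pp1:1 pp2:2 pp3:1
Op 3: fork(P0) -> P2. 4 ppages; refcounts: pp0:3 pp1:1 pp2:3 pp3:2
Op 4: read(P2, v2) -> 33. No state change.
Op 5: read(P0, v1) -> 101. No state change.
Op 6: read(P0, v1) -> 101. No state change.
Op 7: write(P1, v0, 108). refcount(pp0)=3>1 -> COPY to pp4. 5 ppages; refcounts: pp0:2 pp1:1 pp2:3 pp3:2 pp4:1
Op 8: fork(P0) -> P3. 5 ppages; refcounts: pp0:3 pp1:1 pp2:4 pp3:3 pp4:1
Op 9: write(P2, v0, 157). refcount(pp0)=3>1 -> COPY to pp5. 6 ppages; refcounts: pp0:2 pp1:1 pp2:4 pp3:3 pp4:1 pp5:1

yes yes yes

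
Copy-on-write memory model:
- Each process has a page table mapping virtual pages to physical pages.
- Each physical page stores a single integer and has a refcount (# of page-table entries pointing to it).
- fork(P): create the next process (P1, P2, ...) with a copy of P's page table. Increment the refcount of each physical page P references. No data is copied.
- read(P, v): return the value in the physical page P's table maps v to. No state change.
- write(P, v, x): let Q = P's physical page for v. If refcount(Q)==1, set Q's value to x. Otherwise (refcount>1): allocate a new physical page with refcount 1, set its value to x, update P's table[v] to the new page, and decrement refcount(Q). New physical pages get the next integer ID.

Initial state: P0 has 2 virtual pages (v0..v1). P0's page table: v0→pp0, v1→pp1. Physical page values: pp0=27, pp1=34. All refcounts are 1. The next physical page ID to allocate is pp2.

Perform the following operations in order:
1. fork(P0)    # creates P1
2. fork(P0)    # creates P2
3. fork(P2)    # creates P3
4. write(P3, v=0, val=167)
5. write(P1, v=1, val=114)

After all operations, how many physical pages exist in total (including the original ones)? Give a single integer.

Answer: 4

Derivation:
Op 1: fork(P0) -> P1. 2 ppages; refcounts: pp0:2 pp1:2
Op 2: fork(P0) -> P2. 2 ppages; refcounts: pp0:3 pp1:3
Op 3: fork(P2) -> P3. 2 ppages; refcounts: pp0:4 pp1:4
Op 4: write(P3, v0, 167). refcount(pp0)=4>1 -> COPY to pp2. 3 ppages; refcounts: pp0:3 pp1:4 pp2:1
Op 5: write(P1, v1, 114). refcount(pp1)=4>1 -> COPY to pp3. 4 ppages; refcounts: pp0:3 pp1:3 pp2:1 pp3:1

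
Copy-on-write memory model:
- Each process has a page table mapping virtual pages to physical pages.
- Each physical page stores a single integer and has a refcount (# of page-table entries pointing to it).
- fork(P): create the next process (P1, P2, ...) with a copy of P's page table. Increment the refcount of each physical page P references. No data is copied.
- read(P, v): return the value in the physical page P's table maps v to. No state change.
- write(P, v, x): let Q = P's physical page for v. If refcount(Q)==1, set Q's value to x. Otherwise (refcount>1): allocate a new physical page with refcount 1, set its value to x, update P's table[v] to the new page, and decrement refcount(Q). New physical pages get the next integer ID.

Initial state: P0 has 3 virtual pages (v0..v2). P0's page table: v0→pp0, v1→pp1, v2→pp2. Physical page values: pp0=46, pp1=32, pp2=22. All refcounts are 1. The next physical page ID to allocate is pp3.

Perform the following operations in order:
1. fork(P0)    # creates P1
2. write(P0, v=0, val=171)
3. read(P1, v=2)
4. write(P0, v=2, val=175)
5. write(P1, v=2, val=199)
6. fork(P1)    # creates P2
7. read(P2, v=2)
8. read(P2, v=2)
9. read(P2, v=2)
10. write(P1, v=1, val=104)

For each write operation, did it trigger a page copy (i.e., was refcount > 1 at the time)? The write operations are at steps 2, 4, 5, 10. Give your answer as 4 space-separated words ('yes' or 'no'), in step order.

Op 1: fork(P0) -> P1. 3 ppages; refcounts: pp0:2 pp1:2 pp2:2
Op 2: write(P0, v0, 171). refcount(pp0)=2>1 -> COPY to pp3. 4 ppages; refcounts: pp0:1 pp1:2 pp2:2 pp3:1
Op 3: read(P1, v2) -> 22. No state change.
Op 4: write(P0, v2, 175). refcount(pp2)=2>1 -> COPY to pp4. 5 ppages; refcounts: pp0:1 pp1:2 pp2:1 pp3:1 pp4:1
Op 5: write(P1, v2, 199). refcount(pp2)=1 -> write in place. 5 ppages; refcounts: pp0:1 pp1:2 pp2:1 pp3:1 pp4:1
Op 6: fork(P1) -> P2. 5 ppages; refcounts: pp0:2 pp1:3 pp2:2 pp3:1 pp4:1
Op 7: read(P2, v2) -> 199. No state change.
Op 8: read(P2, v2) -> 199. No state change.
Op 9: read(P2, v2) -> 199. No state change.
Op 10: write(P1, v1, 104). refcount(pp1)=3>1 -> COPY to pp5. 6 ppages; refcounts: pp0:2 pp1:2 pp2:2 pp3:1 pp4:1 pp5:1

yes yes no yes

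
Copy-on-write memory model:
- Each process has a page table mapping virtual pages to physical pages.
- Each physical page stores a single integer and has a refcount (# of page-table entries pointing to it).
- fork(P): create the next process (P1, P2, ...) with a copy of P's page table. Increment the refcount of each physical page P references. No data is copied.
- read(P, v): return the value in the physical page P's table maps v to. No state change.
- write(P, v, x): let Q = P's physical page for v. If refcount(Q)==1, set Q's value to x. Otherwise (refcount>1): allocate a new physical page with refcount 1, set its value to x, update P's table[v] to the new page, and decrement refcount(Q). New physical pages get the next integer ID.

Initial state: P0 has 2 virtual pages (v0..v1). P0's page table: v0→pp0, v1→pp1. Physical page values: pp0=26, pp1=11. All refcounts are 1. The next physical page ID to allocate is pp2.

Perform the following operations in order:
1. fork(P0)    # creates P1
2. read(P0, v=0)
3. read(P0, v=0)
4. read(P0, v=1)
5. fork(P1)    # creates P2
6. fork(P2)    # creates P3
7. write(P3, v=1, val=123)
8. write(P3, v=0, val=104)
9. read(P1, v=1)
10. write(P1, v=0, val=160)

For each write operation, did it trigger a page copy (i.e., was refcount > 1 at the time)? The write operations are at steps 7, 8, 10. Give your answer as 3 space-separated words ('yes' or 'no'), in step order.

Op 1: fork(P0) -> P1. 2 ppages; refcounts: pp0:2 pp1:2
Op 2: read(P0, v0) -> 26. No state change.
Op 3: read(P0, v0) -> 26. No state change.
Op 4: read(P0, v1) -> 11. No state change.
Op 5: fork(P1) -> P2. 2 ppages; refcounts: pp0:3 pp1:3
Op 6: fork(P2) -> P3. 2 ppages; refcounts: pp0:4 pp1:4
Op 7: write(P3, v1, 123). refcount(pp1)=4>1 -> COPY to pp2. 3 ppages; refcounts: pp0:4 pp1:3 pp2:1
Op 8: write(P3, v0, 104). refcount(pp0)=4>1 -> COPY to pp3. 4 ppages; refcounts: pp0:3 pp1:3 pp2:1 pp3:1
Op 9: read(P1, v1) -> 11. No state change.
Op 10: write(P1, v0, 160). refcount(pp0)=3>1 -> COPY to pp4. 5 ppages; refcounts: pp0:2 pp1:3 pp2:1 pp3:1 pp4:1

yes yes yes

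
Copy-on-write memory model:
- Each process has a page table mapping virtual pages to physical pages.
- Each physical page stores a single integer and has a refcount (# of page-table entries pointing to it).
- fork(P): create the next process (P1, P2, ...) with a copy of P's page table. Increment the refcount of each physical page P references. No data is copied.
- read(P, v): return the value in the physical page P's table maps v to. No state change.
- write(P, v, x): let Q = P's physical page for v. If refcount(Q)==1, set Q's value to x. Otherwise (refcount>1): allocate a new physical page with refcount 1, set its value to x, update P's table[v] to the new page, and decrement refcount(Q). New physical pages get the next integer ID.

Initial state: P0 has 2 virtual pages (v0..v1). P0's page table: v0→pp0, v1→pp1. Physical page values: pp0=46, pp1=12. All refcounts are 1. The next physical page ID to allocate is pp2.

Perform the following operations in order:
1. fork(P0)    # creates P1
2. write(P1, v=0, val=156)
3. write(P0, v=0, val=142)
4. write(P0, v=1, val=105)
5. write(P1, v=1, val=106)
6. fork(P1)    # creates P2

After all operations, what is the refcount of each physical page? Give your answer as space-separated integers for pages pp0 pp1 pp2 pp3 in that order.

Answer: 1 2 2 1

Derivation:
Op 1: fork(P0) -> P1. 2 ppages; refcounts: pp0:2 pp1:2
Op 2: write(P1, v0, 156). refcount(pp0)=2>1 -> COPY to pp2. 3 ppages; refcounts: pp0:1 pp1:2 pp2:1
Op 3: write(P0, v0, 142). refcount(pp0)=1 -> write in place. 3 ppages; refcounts: pp0:1 pp1:2 pp2:1
Op 4: write(P0, v1, 105). refcount(pp1)=2>1 -> COPY to pp3. 4 ppages; refcounts: pp0:1 pp1:1 pp2:1 pp3:1
Op 5: write(P1, v1, 106). refcount(pp1)=1 -> write in place. 4 ppages; refcounts: pp0:1 pp1:1 pp2:1 pp3:1
Op 6: fork(P1) -> P2. 4 ppages; refcounts: pp0:1 pp1:2 pp2:2 pp3:1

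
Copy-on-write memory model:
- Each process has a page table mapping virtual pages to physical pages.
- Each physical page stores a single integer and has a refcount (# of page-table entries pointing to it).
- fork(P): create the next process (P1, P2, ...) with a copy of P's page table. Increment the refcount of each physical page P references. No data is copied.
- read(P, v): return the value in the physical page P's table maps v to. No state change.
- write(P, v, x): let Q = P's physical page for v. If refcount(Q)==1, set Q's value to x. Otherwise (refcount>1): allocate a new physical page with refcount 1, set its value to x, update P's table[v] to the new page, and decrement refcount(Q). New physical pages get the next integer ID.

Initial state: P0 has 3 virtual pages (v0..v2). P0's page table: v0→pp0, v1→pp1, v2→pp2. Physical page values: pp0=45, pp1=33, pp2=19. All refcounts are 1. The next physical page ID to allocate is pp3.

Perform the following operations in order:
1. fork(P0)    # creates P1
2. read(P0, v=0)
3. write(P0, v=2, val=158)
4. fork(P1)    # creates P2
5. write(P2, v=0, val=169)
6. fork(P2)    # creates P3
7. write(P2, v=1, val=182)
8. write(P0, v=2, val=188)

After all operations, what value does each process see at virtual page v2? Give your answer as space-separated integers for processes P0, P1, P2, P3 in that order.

Answer: 188 19 19 19

Derivation:
Op 1: fork(P0) -> P1. 3 ppages; refcounts: pp0:2 pp1:2 pp2:2
Op 2: read(P0, v0) -> 45. No state change.
Op 3: write(P0, v2, 158). refcount(pp2)=2>1 -> COPY to pp3. 4 ppages; refcounts: pp0:2 pp1:2 pp2:1 pp3:1
Op 4: fork(P1) -> P2. 4 ppages; refcounts: pp0:3 pp1:3 pp2:2 pp3:1
Op 5: write(P2, v0, 169). refcount(pp0)=3>1 -> COPY to pp4. 5 ppages; refcounts: pp0:2 pp1:3 pp2:2 pp3:1 pp4:1
Op 6: fork(P2) -> P3. 5 ppages; refcounts: pp0:2 pp1:4 pp2:3 pp3:1 pp4:2
Op 7: write(P2, v1, 182). refcount(pp1)=4>1 -> COPY to pp5. 6 ppages; refcounts: pp0:2 pp1:3 pp2:3 pp3:1 pp4:2 pp5:1
Op 8: write(P0, v2, 188). refcount(pp3)=1 -> write in place. 6 ppages; refcounts: pp0:2 pp1:3 pp2:3 pp3:1 pp4:2 pp5:1
P0: v2 -> pp3 = 188
P1: v2 -> pp2 = 19
P2: v2 -> pp2 = 19
P3: v2 -> pp2 = 19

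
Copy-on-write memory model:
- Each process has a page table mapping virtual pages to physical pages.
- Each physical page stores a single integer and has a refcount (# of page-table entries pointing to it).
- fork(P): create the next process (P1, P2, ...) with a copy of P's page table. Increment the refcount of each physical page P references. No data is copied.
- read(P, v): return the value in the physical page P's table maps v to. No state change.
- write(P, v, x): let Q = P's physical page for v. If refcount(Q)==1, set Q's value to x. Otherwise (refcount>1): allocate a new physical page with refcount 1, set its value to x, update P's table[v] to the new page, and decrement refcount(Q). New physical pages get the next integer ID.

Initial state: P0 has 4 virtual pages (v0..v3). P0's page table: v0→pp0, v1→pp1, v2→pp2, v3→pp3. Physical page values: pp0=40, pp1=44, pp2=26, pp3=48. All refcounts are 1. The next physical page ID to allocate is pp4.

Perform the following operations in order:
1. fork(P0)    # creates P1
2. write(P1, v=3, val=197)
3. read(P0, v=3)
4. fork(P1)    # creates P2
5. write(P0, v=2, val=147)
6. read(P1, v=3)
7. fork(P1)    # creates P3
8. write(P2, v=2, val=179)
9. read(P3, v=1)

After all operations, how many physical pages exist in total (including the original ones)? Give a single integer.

Answer: 7

Derivation:
Op 1: fork(P0) -> P1. 4 ppages; refcounts: pp0:2 pp1:2 pp2:2 pp3:2
Op 2: write(P1, v3, 197). refcount(pp3)=2>1 -> COPY to pp4. 5 ppages; refcounts: pp0:2 pp1:2 pp2:2 pp3:1 pp4:1
Op 3: read(P0, v3) -> 48. No state change.
Op 4: fork(P1) -> P2. 5 ppages; refcounts: pp0:3 pp1:3 pp2:3 pp3:1 pp4:2
Op 5: write(P0, v2, 147). refcount(pp2)=3>1 -> COPY to pp5. 6 ppages; refcounts: pp0:3 pp1:3 pp2:2 pp3:1 pp4:2 pp5:1
Op 6: read(P1, v3) -> 197. No state change.
Op 7: fork(P1) -> P3. 6 ppages; refcounts: pp0:4 pp1:4 pp2:3 pp3:1 pp4:3 pp5:1
Op 8: write(P2, v2, 179). refcount(pp2)=3>1 -> COPY to pp6. 7 ppages; refcounts: pp0:4 pp1:4 pp2:2 pp3:1 pp4:3 pp5:1 pp6:1
Op 9: read(P3, v1) -> 44. No state change.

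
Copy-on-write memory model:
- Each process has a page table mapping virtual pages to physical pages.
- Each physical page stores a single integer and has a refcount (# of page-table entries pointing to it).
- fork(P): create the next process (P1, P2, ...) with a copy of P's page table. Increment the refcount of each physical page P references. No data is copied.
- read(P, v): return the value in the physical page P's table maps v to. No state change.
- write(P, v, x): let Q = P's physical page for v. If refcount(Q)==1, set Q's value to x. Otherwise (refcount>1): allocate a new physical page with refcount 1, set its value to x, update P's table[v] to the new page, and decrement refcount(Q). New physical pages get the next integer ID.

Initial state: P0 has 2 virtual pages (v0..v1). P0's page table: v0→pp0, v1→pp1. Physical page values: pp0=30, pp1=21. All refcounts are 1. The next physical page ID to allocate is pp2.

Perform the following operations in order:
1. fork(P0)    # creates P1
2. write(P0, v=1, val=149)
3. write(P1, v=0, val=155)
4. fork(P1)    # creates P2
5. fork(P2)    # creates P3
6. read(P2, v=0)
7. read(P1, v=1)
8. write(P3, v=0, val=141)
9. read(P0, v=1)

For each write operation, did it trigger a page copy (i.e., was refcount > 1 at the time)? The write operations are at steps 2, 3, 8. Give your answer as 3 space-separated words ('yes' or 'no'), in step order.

Op 1: fork(P0) -> P1. 2 ppages; refcounts: pp0:2 pp1:2
Op 2: write(P0, v1, 149). refcount(pp1)=2>1 -> COPY to pp2. 3 ppages; refcounts: pp0:2 pp1:1 pp2:1
Op 3: write(P1, v0, 155). refcount(pp0)=2>1 -> COPY to pp3. 4 ppages; refcounts: pp0:1 pp1:1 pp2:1 pp3:1
Op 4: fork(P1) -> P2. 4 ppages; refcounts: pp0:1 pp1:2 pp2:1 pp3:2
Op 5: fork(P2) -> P3. 4 ppages; refcounts: pp0:1 pp1:3 pp2:1 pp3:3
Op 6: read(P2, v0) -> 155. No state change.
Op 7: read(P1, v1) -> 21. No state change.
Op 8: write(P3, v0, 141). refcount(pp3)=3>1 -> COPY to pp4. 5 ppages; refcounts: pp0:1 pp1:3 pp2:1 pp3:2 pp4:1
Op 9: read(P0, v1) -> 149. No state change.

yes yes yes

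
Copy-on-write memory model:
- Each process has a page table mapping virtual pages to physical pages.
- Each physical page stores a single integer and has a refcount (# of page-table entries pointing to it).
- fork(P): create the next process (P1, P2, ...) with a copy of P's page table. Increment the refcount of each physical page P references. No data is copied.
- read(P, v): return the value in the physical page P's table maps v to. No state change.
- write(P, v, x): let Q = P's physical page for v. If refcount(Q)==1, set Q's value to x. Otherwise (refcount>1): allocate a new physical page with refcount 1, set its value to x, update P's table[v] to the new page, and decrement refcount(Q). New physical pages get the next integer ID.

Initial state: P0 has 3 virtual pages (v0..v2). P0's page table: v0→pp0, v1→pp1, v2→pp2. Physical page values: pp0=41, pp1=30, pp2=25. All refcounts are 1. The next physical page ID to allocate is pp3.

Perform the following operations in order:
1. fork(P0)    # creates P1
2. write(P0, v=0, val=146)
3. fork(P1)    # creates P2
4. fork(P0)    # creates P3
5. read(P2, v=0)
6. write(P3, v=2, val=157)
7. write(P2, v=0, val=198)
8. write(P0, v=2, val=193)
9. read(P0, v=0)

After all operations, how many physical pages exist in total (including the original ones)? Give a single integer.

Answer: 7

Derivation:
Op 1: fork(P0) -> P1. 3 ppages; refcounts: pp0:2 pp1:2 pp2:2
Op 2: write(P0, v0, 146). refcount(pp0)=2>1 -> COPY to pp3. 4 ppages; refcounts: pp0:1 pp1:2 pp2:2 pp3:1
Op 3: fork(P1) -> P2. 4 ppages; refcounts: pp0:2 pp1:3 pp2:3 pp3:1
Op 4: fork(P0) -> P3. 4 ppages; refcounts: pp0:2 pp1:4 pp2:4 pp3:2
Op 5: read(P2, v0) -> 41. No state change.
Op 6: write(P3, v2, 157). refcount(pp2)=4>1 -> COPY to pp4. 5 ppages; refcounts: pp0:2 pp1:4 pp2:3 pp3:2 pp4:1
Op 7: write(P2, v0, 198). refcount(pp0)=2>1 -> COPY to pp5. 6 ppages; refcounts: pp0:1 pp1:4 pp2:3 pp3:2 pp4:1 pp5:1
Op 8: write(P0, v2, 193). refcount(pp2)=3>1 -> COPY to pp6. 7 ppages; refcounts: pp0:1 pp1:4 pp2:2 pp3:2 pp4:1 pp5:1 pp6:1
Op 9: read(P0, v0) -> 146. No state change.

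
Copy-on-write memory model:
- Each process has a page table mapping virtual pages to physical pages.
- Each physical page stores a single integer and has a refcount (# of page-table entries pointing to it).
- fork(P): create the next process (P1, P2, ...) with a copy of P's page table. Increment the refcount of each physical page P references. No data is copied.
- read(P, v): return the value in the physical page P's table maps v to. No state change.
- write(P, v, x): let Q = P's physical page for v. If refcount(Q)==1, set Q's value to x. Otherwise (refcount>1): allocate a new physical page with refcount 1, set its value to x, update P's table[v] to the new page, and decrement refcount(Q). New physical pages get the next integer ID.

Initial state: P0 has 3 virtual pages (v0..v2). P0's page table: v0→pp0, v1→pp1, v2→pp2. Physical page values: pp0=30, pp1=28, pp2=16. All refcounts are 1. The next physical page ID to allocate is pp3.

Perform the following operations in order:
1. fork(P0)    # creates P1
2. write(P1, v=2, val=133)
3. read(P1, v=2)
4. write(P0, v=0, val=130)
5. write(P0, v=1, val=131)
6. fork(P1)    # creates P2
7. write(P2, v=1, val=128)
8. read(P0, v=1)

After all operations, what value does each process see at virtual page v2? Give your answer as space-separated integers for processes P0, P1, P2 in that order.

Answer: 16 133 133

Derivation:
Op 1: fork(P0) -> P1. 3 ppages; refcounts: pp0:2 pp1:2 pp2:2
Op 2: write(P1, v2, 133). refcount(pp2)=2>1 -> COPY to pp3. 4 ppages; refcounts: pp0:2 pp1:2 pp2:1 pp3:1
Op 3: read(P1, v2) -> 133. No state change.
Op 4: write(P0, v0, 130). refcount(pp0)=2>1 -> COPY to pp4. 5 ppages; refcounts: pp0:1 pp1:2 pp2:1 pp3:1 pp4:1
Op 5: write(P0, v1, 131). refcount(pp1)=2>1 -> COPY to pp5. 6 ppages; refcounts: pp0:1 pp1:1 pp2:1 pp3:1 pp4:1 pp5:1
Op 6: fork(P1) -> P2. 6 ppages; refcounts: pp0:2 pp1:2 pp2:1 pp3:2 pp4:1 pp5:1
Op 7: write(P2, v1, 128). refcount(pp1)=2>1 -> COPY to pp6. 7 ppages; refcounts: pp0:2 pp1:1 pp2:1 pp3:2 pp4:1 pp5:1 pp6:1
Op 8: read(P0, v1) -> 131. No state change.
P0: v2 -> pp2 = 16
P1: v2 -> pp3 = 133
P2: v2 -> pp3 = 133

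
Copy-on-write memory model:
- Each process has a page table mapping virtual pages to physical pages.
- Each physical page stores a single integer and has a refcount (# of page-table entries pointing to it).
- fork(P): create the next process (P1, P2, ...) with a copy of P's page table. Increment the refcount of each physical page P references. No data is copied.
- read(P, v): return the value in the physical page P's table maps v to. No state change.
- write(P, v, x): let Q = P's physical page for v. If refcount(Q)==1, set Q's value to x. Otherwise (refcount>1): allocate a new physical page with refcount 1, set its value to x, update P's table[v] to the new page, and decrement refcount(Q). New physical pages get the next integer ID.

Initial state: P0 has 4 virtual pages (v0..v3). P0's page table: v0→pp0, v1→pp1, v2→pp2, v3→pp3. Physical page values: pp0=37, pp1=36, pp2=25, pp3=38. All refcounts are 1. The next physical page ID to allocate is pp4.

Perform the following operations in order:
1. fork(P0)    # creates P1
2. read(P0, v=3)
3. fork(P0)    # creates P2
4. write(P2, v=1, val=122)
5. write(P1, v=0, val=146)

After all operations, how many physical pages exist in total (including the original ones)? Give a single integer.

Op 1: fork(P0) -> P1. 4 ppages; refcounts: pp0:2 pp1:2 pp2:2 pp3:2
Op 2: read(P0, v3) -> 38. No state change.
Op 3: fork(P0) -> P2. 4 ppages; refcounts: pp0:3 pp1:3 pp2:3 pp3:3
Op 4: write(P2, v1, 122). refcount(pp1)=3>1 -> COPY to pp4. 5 ppages; refcounts: pp0:3 pp1:2 pp2:3 pp3:3 pp4:1
Op 5: write(P1, v0, 146). refcount(pp0)=3>1 -> COPY to pp5. 6 ppages; refcounts: pp0:2 pp1:2 pp2:3 pp3:3 pp4:1 pp5:1

Answer: 6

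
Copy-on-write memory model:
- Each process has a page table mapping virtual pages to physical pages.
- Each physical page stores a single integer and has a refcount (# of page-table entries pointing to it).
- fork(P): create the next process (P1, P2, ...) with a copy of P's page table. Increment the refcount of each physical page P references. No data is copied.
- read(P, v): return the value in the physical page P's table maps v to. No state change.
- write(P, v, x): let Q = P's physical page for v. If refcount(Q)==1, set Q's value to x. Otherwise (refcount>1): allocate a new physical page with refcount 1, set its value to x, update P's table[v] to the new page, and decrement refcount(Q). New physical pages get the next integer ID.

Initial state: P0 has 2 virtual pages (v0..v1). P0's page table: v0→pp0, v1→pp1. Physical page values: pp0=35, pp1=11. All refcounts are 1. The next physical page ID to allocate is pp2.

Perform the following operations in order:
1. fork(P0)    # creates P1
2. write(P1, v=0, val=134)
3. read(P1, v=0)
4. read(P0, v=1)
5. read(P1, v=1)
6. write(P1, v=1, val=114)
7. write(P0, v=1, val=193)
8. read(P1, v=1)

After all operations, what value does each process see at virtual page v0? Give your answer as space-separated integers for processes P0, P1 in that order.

Answer: 35 134

Derivation:
Op 1: fork(P0) -> P1. 2 ppages; refcounts: pp0:2 pp1:2
Op 2: write(P1, v0, 134). refcount(pp0)=2>1 -> COPY to pp2. 3 ppages; refcounts: pp0:1 pp1:2 pp2:1
Op 3: read(P1, v0) -> 134. No state change.
Op 4: read(P0, v1) -> 11. No state change.
Op 5: read(P1, v1) -> 11. No state change.
Op 6: write(P1, v1, 114). refcount(pp1)=2>1 -> COPY to pp3. 4 ppages; refcounts: pp0:1 pp1:1 pp2:1 pp3:1
Op 7: write(P0, v1, 193). refcount(pp1)=1 -> write in place. 4 ppages; refcounts: pp0:1 pp1:1 pp2:1 pp3:1
Op 8: read(P1, v1) -> 114. No state change.
P0: v0 -> pp0 = 35
P1: v0 -> pp2 = 134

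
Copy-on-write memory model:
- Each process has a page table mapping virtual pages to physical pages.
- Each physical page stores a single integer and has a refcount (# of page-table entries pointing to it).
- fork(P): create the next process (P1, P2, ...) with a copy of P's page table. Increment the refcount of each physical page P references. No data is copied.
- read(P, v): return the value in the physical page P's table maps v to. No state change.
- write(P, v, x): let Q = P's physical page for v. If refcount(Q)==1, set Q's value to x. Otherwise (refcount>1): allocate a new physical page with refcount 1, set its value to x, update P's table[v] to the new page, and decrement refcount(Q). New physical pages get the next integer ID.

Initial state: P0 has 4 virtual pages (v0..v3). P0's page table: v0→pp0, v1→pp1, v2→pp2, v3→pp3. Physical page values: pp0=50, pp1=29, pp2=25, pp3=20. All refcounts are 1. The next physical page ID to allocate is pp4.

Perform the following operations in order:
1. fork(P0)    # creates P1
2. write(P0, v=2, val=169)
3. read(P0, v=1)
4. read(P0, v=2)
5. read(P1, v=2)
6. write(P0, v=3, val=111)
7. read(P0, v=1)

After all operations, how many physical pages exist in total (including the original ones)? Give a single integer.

Op 1: fork(P0) -> P1. 4 ppages; refcounts: pp0:2 pp1:2 pp2:2 pp3:2
Op 2: write(P0, v2, 169). refcount(pp2)=2>1 -> COPY to pp4. 5 ppages; refcounts: pp0:2 pp1:2 pp2:1 pp3:2 pp4:1
Op 3: read(P0, v1) -> 29. No state change.
Op 4: read(P0, v2) -> 169. No state change.
Op 5: read(P1, v2) -> 25. No state change.
Op 6: write(P0, v3, 111). refcount(pp3)=2>1 -> COPY to pp5. 6 ppages; refcounts: pp0:2 pp1:2 pp2:1 pp3:1 pp4:1 pp5:1
Op 7: read(P0, v1) -> 29. No state change.

Answer: 6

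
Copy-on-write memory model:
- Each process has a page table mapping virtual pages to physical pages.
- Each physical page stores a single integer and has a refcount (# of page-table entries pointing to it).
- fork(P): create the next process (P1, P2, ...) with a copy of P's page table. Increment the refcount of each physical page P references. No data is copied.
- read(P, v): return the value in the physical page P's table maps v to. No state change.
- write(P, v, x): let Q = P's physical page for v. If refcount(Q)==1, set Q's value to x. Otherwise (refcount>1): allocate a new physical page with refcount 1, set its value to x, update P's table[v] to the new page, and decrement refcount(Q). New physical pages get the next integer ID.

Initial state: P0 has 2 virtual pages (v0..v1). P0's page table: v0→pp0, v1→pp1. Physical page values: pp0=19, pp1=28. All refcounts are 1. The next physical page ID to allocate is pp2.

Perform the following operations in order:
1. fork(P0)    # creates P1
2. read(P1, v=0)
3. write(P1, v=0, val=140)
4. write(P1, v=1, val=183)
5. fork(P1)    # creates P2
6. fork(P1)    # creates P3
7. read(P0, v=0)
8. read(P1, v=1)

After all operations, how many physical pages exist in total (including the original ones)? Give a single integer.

Answer: 4

Derivation:
Op 1: fork(P0) -> P1. 2 ppages; refcounts: pp0:2 pp1:2
Op 2: read(P1, v0) -> 19. No state change.
Op 3: write(P1, v0, 140). refcount(pp0)=2>1 -> COPY to pp2. 3 ppages; refcounts: pp0:1 pp1:2 pp2:1
Op 4: write(P1, v1, 183). refcount(pp1)=2>1 -> COPY to pp3. 4 ppages; refcounts: pp0:1 pp1:1 pp2:1 pp3:1
Op 5: fork(P1) -> P2. 4 ppages; refcounts: pp0:1 pp1:1 pp2:2 pp3:2
Op 6: fork(P1) -> P3. 4 ppages; refcounts: pp0:1 pp1:1 pp2:3 pp3:3
Op 7: read(P0, v0) -> 19. No state change.
Op 8: read(P1, v1) -> 183. No state change.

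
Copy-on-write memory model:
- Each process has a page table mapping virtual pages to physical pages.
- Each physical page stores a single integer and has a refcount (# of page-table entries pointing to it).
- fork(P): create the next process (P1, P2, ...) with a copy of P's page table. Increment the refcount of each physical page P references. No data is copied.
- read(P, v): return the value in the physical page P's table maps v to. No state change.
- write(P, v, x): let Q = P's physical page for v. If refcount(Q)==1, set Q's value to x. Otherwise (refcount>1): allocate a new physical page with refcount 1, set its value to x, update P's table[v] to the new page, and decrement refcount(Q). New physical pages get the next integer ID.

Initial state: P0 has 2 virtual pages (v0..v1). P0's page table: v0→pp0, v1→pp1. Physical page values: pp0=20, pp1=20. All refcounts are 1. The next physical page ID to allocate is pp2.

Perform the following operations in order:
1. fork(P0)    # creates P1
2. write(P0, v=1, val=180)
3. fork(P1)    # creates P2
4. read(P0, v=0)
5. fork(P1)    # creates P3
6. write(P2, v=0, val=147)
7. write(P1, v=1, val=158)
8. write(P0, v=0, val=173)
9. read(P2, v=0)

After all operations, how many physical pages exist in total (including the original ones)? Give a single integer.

Op 1: fork(P0) -> P1. 2 ppages; refcounts: pp0:2 pp1:2
Op 2: write(P0, v1, 180). refcount(pp1)=2>1 -> COPY to pp2. 3 ppages; refcounts: pp0:2 pp1:1 pp2:1
Op 3: fork(P1) -> P2. 3 ppages; refcounts: pp0:3 pp1:2 pp2:1
Op 4: read(P0, v0) -> 20. No state change.
Op 5: fork(P1) -> P3. 3 ppages; refcounts: pp0:4 pp1:3 pp2:1
Op 6: write(P2, v0, 147). refcount(pp0)=4>1 -> COPY to pp3. 4 ppages; refcounts: pp0:3 pp1:3 pp2:1 pp3:1
Op 7: write(P1, v1, 158). refcount(pp1)=3>1 -> COPY to pp4. 5 ppages; refcounts: pp0:3 pp1:2 pp2:1 pp3:1 pp4:1
Op 8: write(P0, v0, 173). refcount(pp0)=3>1 -> COPY to pp5. 6 ppages; refcounts: pp0:2 pp1:2 pp2:1 pp3:1 pp4:1 pp5:1
Op 9: read(P2, v0) -> 147. No state change.

Answer: 6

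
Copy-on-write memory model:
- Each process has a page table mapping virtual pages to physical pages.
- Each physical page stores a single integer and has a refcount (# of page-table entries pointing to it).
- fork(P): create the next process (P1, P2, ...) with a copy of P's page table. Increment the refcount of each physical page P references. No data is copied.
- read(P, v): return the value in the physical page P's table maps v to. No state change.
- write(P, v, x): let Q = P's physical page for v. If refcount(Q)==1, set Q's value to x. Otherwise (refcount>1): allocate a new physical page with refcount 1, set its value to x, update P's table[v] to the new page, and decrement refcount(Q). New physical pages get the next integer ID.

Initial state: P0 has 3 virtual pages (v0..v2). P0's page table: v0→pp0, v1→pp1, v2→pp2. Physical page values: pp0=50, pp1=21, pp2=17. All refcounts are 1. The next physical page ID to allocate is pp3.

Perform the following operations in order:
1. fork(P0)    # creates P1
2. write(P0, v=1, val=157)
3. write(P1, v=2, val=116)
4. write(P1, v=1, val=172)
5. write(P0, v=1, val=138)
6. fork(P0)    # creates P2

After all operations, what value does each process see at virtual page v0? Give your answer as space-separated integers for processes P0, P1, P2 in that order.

Answer: 50 50 50

Derivation:
Op 1: fork(P0) -> P1. 3 ppages; refcounts: pp0:2 pp1:2 pp2:2
Op 2: write(P0, v1, 157). refcount(pp1)=2>1 -> COPY to pp3. 4 ppages; refcounts: pp0:2 pp1:1 pp2:2 pp3:1
Op 3: write(P1, v2, 116). refcount(pp2)=2>1 -> COPY to pp4. 5 ppages; refcounts: pp0:2 pp1:1 pp2:1 pp3:1 pp4:1
Op 4: write(P1, v1, 172). refcount(pp1)=1 -> write in place. 5 ppages; refcounts: pp0:2 pp1:1 pp2:1 pp3:1 pp4:1
Op 5: write(P0, v1, 138). refcount(pp3)=1 -> write in place. 5 ppages; refcounts: pp0:2 pp1:1 pp2:1 pp3:1 pp4:1
Op 6: fork(P0) -> P2. 5 ppages; refcounts: pp0:3 pp1:1 pp2:2 pp3:2 pp4:1
P0: v0 -> pp0 = 50
P1: v0 -> pp0 = 50
P2: v0 -> pp0 = 50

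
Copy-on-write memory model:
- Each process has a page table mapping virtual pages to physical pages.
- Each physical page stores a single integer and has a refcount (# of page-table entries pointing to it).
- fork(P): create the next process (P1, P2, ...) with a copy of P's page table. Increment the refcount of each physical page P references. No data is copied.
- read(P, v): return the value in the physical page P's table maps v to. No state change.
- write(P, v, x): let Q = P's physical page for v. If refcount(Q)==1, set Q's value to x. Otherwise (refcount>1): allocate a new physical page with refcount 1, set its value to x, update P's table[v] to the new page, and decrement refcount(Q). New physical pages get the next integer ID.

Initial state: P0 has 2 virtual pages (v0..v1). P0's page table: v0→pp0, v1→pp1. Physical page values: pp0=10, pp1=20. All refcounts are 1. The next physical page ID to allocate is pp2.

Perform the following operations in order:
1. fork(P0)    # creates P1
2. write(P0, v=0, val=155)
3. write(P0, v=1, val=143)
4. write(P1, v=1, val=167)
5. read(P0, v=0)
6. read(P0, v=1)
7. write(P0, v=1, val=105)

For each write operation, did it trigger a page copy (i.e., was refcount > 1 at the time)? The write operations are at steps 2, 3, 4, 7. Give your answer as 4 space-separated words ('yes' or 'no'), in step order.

Op 1: fork(P0) -> P1. 2 ppages; refcounts: pp0:2 pp1:2
Op 2: write(P0, v0, 155). refcount(pp0)=2>1 -> COPY to pp2. 3 ppages; refcounts: pp0:1 pp1:2 pp2:1
Op 3: write(P0, v1, 143). refcount(pp1)=2>1 -> COPY to pp3. 4 ppages; refcounts: pp0:1 pp1:1 pp2:1 pp3:1
Op 4: write(P1, v1, 167). refcount(pp1)=1 -> write in place. 4 ppages; refcounts: pp0:1 pp1:1 pp2:1 pp3:1
Op 5: read(P0, v0) -> 155. No state change.
Op 6: read(P0, v1) -> 143. No state change.
Op 7: write(P0, v1, 105). refcount(pp3)=1 -> write in place. 4 ppages; refcounts: pp0:1 pp1:1 pp2:1 pp3:1

yes yes no no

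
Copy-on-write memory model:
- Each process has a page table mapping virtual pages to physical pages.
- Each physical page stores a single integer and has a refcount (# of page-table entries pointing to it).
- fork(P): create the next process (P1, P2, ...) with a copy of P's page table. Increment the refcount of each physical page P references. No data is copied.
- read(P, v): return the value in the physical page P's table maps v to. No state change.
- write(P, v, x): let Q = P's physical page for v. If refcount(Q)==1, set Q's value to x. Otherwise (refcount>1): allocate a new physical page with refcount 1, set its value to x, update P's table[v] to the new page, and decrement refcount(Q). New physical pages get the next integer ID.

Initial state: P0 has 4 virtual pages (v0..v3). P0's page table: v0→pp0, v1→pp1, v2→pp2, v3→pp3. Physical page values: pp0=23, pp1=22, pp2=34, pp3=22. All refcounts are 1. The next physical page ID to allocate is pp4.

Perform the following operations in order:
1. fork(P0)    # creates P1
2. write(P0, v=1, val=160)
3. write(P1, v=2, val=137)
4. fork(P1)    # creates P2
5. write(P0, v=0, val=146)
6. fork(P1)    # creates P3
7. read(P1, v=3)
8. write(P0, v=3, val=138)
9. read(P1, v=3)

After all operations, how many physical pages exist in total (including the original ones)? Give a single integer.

Op 1: fork(P0) -> P1. 4 ppages; refcounts: pp0:2 pp1:2 pp2:2 pp3:2
Op 2: write(P0, v1, 160). refcount(pp1)=2>1 -> COPY to pp4. 5 ppages; refcounts: pp0:2 pp1:1 pp2:2 pp3:2 pp4:1
Op 3: write(P1, v2, 137). refcount(pp2)=2>1 -> COPY to pp5. 6 ppages; refcounts: pp0:2 pp1:1 pp2:1 pp3:2 pp4:1 pp5:1
Op 4: fork(P1) -> P2. 6 ppages; refcounts: pp0:3 pp1:2 pp2:1 pp3:3 pp4:1 pp5:2
Op 5: write(P0, v0, 146). refcount(pp0)=3>1 -> COPY to pp6. 7 ppages; refcounts: pp0:2 pp1:2 pp2:1 pp3:3 pp4:1 pp5:2 pp6:1
Op 6: fork(P1) -> P3. 7 ppages; refcounts: pp0:3 pp1:3 pp2:1 pp3:4 pp4:1 pp5:3 pp6:1
Op 7: read(P1, v3) -> 22. No state change.
Op 8: write(P0, v3, 138). refcount(pp3)=4>1 -> COPY to pp7. 8 ppages; refcounts: pp0:3 pp1:3 pp2:1 pp3:3 pp4:1 pp5:3 pp6:1 pp7:1
Op 9: read(P1, v3) -> 22. No state change.

Answer: 8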